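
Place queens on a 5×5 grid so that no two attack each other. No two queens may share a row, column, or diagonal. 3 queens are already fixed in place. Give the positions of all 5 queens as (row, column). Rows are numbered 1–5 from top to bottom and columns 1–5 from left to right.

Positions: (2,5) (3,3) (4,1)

(1,2) (2,5) (3,3) (4,1) (5,4)

Row 1: attacked by (2,5)→{4,5}; (3,3)→{1,3,5}; (4,1)→{1,4}. Safe: 2. Place at column 2.
Row 5: attacked by (1,2)→{2}; (2,5)→{2,5}; (3,3)→{1,3,5}; (4,1)→{1,2}. Safe: 4. Place at column 4.
Columns [2, 5, 3, 1, 4], r−c [-1, -3, 0, 3, 1], r+c [3, 7, 6, 5, 9] are all distinct, so no two queens attack.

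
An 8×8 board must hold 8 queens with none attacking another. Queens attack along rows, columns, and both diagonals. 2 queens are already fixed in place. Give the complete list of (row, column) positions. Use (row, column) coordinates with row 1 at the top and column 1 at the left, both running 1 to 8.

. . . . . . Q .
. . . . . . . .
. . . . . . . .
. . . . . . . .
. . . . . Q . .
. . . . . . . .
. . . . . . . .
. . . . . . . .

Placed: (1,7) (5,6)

Row 2: attacked by (1,7)→{6,7,8}; (5,6)→{3,6}. Safe: 1, 2, 4, 5. Place at column 1.
Row 3: attacked by (1,7)→{5,7}; (2,1)→{1,2}; (5,6)→{4,6,8}. Safe: 3. Place at column 3.
Row 4: attacked by (1,7)→{4,7}; (2,1)→{1,3}; (3,3)→{2,3,4}; (5,6)→{5,6,7}. Safe: 8. Place at column 8.
Row 6: attacked by (1,7)→{2,7}; (2,1)→{1,5}; (3,3)→{3,6}; (4,8)→{6,8}; (5,6)→{5,6,7}. Safe: 4. Place at column 4.
Row 7: attacked by (1,7)→{1,7}; (2,1)→{1,6}; (3,3)→{3,7}; (4,8)→{5,8}; (5,6)→{4,6,8}; (6,4)→{3,4,5}. Safe: 2. Place at column 2.
Row 8: attacked by (1,7)→{7}; (2,1)→{1,7}; (3,3)→{3,8}; (4,8)→{4,8}; (5,6)→{3,6}; (6,4)→{2,4,6}; (7,2)→{1,2,3}. Safe: 5. Place at column 5.
Columns [7, 1, 3, 8, 6, 4, 2, 5], r−c [-6, 1, 0, -4, -1, 2, 5, 3], r+c [8, 3, 6, 12, 11, 10, 9, 13] are all distinct, so no two queens attack.

(1,7) (2,1) (3,3) (4,8) (5,6) (6,4) (7,2) (8,5)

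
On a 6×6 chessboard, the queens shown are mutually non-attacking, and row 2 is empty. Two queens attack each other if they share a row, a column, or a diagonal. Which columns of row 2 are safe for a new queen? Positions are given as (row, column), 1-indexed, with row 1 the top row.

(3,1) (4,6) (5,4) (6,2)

(3,1) attacks row 2 at column 1 and diagonals 2.
(4,6) attacks row 2 at column 6 and diagonals 4.
(5,4) attacks row 2 at column 4 and diagonals 1.
(6,2) attacks row 2 at column 2 and diagonals 6.
Attacked columns: {1, 2, 4, 6}. Safe: {3, 5}.

columns 3, 5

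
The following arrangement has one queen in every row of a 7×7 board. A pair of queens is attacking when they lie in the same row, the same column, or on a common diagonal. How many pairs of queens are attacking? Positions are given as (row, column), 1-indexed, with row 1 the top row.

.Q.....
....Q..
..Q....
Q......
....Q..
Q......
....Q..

Same column: (2,5)–(5,5) (column 5); (2,5)–(7,5) (column 5); (4,1)–(6,1) (column 1); (5,5)–(7,5) (column 5).
Same diagonal: (2,5)–(6,1) (|2−6| = |5−1| = 4); (3,3)–(5,5) (|3−5| = |3−5| = 2).
Total attacking pairs: 6.

6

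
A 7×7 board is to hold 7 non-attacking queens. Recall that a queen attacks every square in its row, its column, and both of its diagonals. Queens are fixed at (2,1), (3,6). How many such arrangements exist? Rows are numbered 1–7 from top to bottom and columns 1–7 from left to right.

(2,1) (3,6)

Branch on row 1: col 3 → 2; col 5 → 1; col 7 → 0.
Sum: 2 + 1 + 0 = 3.

3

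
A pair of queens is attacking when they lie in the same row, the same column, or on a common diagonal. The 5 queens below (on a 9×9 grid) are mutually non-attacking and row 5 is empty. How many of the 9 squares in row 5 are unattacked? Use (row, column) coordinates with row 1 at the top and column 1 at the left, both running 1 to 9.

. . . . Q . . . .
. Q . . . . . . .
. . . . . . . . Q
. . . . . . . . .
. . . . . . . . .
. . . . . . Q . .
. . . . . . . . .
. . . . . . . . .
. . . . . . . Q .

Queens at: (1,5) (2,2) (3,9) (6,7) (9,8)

1

(1,5) attacks row 5 at column 5 and diagonals 1, 9.
(2,2) attacks row 5 at column 2 and diagonals 5.
(3,9) attacks row 5 at column 9 and diagonals 7.
(6,7) attacks row 5 at column 7 and diagonals 6, 8.
(9,8) attacks row 5 at column 8 and diagonals 4.
Attacked columns: {1, 2, 4, 5, 6, 7, 8, 9}. Safe: {3}.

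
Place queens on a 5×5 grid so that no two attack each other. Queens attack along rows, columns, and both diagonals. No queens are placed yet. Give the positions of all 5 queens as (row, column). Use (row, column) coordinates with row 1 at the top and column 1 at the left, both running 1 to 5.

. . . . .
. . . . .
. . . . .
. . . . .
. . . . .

(1,4) (2,1) (3,3) (4,5) (5,2)

Row 1: Safe: 1, 2, 3, 4, 5. Place at column 4.
Row 2: attacked by (1,4)→{3,4,5}. Safe: 1, 2. Place at column 1.
Row 3: attacked by (1,4)→{2,4}; (2,1)→{1,2}. Safe: 3, 5. Place at column 3.
Row 4: attacked by (1,4)→{1,4}; (2,1)→{1,3}; (3,3)→{2,3,4}. Safe: 5. Place at column 5.
Row 5: attacked by (1,4)→{4}; (2,1)→{1,4}; (3,3)→{1,3,5}; (4,5)→{4,5}. Safe: 2. Place at column 2.
Columns [4, 1, 3, 5, 2], r−c [-3, 1, 0, -1, 3], r+c [5, 3, 6, 9, 7] are all distinct, so no two queens attack.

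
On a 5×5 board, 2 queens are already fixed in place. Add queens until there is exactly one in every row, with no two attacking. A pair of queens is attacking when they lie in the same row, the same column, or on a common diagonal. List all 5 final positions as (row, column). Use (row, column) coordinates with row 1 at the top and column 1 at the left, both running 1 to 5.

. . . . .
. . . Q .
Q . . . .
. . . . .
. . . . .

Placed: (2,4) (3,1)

(1,2) (2,4) (3,1) (4,3) (5,5)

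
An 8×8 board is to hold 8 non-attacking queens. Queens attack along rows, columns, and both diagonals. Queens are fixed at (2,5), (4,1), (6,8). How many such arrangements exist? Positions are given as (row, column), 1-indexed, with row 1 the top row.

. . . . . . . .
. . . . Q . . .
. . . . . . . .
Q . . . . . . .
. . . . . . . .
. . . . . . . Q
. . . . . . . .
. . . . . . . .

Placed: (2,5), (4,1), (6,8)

2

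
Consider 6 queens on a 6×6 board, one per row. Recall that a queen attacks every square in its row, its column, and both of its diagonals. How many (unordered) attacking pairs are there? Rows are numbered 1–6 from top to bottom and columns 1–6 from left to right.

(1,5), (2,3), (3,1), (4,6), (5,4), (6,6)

Same column: (4,6)–(6,6) (column 6).
Total attacking pairs: 1.

1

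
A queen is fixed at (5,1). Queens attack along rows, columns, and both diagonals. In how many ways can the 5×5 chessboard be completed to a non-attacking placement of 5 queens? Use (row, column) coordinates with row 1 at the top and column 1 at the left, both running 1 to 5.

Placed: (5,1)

2

Branch on row 1: col 2 → 0; col 3 → 1; col 4 → 1.
Sum: 0 + 1 + 1 = 2.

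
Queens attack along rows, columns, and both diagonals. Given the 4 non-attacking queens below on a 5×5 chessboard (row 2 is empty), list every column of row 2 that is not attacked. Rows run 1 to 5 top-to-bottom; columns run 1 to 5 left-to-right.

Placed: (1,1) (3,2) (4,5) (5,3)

(1,1) attacks row 2 at column 1 and diagonals 2.
(3,2) attacks row 2 at column 2 and diagonals 1, 3.
(4,5) attacks row 2 at column 5 and diagonals 3.
(5,3) attacks row 2 at column 3.
Attacked columns: {1, 2, 3, 5}. Safe: {4}.

columns 4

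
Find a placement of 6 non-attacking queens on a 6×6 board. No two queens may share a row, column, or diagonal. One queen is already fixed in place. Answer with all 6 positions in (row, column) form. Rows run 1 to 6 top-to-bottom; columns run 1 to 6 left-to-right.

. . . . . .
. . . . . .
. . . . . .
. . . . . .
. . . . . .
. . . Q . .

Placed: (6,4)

(1,3) (2,6) (3,2) (4,5) (5,1) (6,4)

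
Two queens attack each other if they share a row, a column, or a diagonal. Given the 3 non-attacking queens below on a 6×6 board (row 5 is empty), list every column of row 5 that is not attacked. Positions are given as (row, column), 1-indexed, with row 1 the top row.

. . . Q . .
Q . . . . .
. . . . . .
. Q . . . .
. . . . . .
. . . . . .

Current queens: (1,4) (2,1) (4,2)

(1,4) attacks row 5 at column 4.
(2,1) attacks row 5 at column 1 and diagonals 4.
(4,2) attacks row 5 at column 2 and diagonals 1, 3.
Attacked columns: {1, 2, 3, 4}. Safe: {5, 6}.

columns 5, 6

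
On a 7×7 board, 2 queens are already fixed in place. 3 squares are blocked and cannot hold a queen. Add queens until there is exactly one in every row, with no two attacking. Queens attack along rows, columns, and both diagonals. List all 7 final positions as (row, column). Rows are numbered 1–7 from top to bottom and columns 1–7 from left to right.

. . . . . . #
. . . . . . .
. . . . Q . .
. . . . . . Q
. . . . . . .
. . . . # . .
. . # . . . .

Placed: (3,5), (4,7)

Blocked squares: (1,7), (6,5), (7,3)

(1,6) (2,3) (3,5) (4,7) (5,1) (6,4) (7,2)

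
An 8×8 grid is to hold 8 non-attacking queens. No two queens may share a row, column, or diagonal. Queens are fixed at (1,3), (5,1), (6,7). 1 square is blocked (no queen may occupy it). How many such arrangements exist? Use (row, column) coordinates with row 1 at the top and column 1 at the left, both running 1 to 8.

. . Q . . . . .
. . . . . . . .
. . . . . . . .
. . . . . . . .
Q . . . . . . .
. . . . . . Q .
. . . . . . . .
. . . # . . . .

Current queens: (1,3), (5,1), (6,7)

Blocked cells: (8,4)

Branch on row 2: col 5 → 2; col 6 → 0; col 8 → 0.
Sum: 2 + 0 + 0 = 2.

2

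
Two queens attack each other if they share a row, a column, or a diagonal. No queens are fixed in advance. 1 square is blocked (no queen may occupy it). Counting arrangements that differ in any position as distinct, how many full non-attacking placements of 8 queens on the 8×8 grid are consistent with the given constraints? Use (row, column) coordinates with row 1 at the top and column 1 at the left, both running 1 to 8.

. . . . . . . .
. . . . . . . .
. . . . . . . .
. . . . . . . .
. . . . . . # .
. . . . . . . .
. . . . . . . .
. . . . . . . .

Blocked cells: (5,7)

84

Branch on row 1: col 1 → 3; col 2 → 8; col 3 → 16; col 4 → 15; col 5 → 15; col 6 → 16; col 7 → 8; col 8 → 3.
Sum: 3 + 8 + 16 + 15 + 15 + 16 + 8 + 3 = 84.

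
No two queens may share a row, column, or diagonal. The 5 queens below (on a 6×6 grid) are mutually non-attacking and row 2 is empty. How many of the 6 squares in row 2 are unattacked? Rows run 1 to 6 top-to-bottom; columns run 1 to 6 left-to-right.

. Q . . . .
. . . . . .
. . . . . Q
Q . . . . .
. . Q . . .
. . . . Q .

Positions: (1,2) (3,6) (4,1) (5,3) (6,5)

1

(1,2) attacks row 2 at column 2 and diagonals 1, 3.
(3,6) attacks row 2 at column 6 and diagonals 5.
(4,1) attacks row 2 at column 1 and diagonals 3.
(5,3) attacks row 2 at column 3 and diagonals 6.
(6,5) attacks row 2 at column 5 and diagonals 1.
Attacked columns: {1, 2, 3, 5, 6}. Safe: {4}.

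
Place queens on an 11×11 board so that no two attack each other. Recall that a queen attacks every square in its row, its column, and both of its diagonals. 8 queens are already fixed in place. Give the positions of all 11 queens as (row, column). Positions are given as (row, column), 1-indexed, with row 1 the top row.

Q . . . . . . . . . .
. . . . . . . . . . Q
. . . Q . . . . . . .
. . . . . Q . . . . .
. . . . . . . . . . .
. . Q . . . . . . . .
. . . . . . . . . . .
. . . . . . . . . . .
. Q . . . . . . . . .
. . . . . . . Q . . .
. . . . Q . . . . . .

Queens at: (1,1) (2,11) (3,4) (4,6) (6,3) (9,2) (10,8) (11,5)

Row 5: attacked by (1,1)→{1,5}; (2,11)→{8,11}; (3,4)→{2,4,6}; (4,6)→{5,6,7}; (6,3)→{2,3,4}; (9,2)→{2,6}; (10,8)→{3,8}; (11,5)→{5,11}. Safe: 9, 10. Place at column 9.
Row 7: attacked by (1,1)→{1,7}; (2,11)→{6,11}; (3,4)→{4,8}; (4,6)→{3,6,9}; (5,9)→{7,9,11}; (6,3)→{2,3,4}; (9,2)→{2,4}; (10,8)→{5,8,11}; (11,5)→{1,5,9}. Safe: 10. Place at column 10.
Row 8: attacked by (1,1)→{1,8}; (2,11)→{5,11}; (3,4)→{4,9}; (4,6)→{2,6,10}; (5,9)→{6,9}; (6,3)→{1,3,5}; (7,10)→{9,10,11}; (9,2)→{1,2,3}; (10,8)→{6,8,10}; (11,5)→{2,5,8}. Safe: 7. Place at column 7.
Columns [1, 11, 4, 6, 9, 3, 10, 7, 2, 8, 5], r−c [0, -9, -1, -2, -4, 3, -3, 1, 7, 2, 6], r+c [2, 13, 7, 10, 14, 9, 17, 15, 11, 18, 16] are all distinct, so no two queens attack.

(1,1) (2,11) (3,4) (4,6) (5,9) (6,3) (7,10) (8,7) (9,2) (10,8) (11,5)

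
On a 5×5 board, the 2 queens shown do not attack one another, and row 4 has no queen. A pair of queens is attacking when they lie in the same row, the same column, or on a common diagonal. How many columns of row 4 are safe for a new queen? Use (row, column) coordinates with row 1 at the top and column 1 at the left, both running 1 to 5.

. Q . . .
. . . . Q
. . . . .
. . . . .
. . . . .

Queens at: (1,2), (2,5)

(1,2) attacks row 4 at column 2 and diagonals 5.
(2,5) attacks row 4 at column 5 and diagonals 3.
Attacked columns: {2, 3, 5}. Safe: {1, 4}.

2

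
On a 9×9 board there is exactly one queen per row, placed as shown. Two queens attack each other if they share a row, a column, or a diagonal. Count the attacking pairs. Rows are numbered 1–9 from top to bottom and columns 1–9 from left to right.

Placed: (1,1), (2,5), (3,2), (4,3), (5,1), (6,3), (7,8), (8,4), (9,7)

5

Same column: (1,1)–(5,1) (column 1); (4,3)–(6,3) (column 3).
Same diagonal: (2,5)–(4,3) (|2−4| = |5−3| = 2); (3,2)–(4,3) (|3−4| = |2−3| = 1); (5,1)–(8,4) (|5−8| = |1−4| = 3).
Total attacking pairs: 5.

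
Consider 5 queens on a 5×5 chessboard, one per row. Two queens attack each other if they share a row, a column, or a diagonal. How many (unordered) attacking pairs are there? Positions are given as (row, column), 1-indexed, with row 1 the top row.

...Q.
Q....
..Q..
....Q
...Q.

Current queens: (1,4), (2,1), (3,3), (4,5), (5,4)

3

Same column: (1,4)–(5,4) (column 4).
Same diagonal: (2,1)–(5,4) (|2−5| = |1−4| = 3); (4,5)–(5,4) (|4−5| = |5−4| = 1).
Total attacking pairs: 3.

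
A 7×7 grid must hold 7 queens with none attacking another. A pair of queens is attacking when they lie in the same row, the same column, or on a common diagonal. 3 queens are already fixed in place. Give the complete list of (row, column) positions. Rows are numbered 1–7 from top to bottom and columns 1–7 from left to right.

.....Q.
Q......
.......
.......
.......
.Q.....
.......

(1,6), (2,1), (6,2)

Row 3: attacked by (1,6)→{4,6}; (2,1)→{1,2}; (6,2)→{2,5}. Safe: 3, 7. Place at column 3.
Row 4: attacked by (1,6)→{3,6}; (2,1)→{1,3}; (3,3)→{2,3,4}; (6,2)→{2,4}. Safe: 5, 7. Place at column 5.
Row 5: attacked by (1,6)→{2,6}; (2,1)→{1,4}; (3,3)→{1,3,5}; (4,5)→{4,5,6}; (6,2)→{1,2,3}. Safe: 7. Place at column 7.
Row 7: attacked by (1,6)→{6}; (2,1)→{1,6}; (3,3)→{3,7}; (4,5)→{2,5}; (5,7)→{5,7}; (6,2)→{1,2,3}. Safe: 4. Place at column 4.
Columns [6, 1, 3, 5, 7, 2, 4], r−c [-5, 1, 0, -1, -2, 4, 3], r+c [7, 3, 6, 9, 12, 8, 11] are all distinct, so no two queens attack.

(1,6) (2,1) (3,3) (4,5) (5,7) (6,2) (7,4)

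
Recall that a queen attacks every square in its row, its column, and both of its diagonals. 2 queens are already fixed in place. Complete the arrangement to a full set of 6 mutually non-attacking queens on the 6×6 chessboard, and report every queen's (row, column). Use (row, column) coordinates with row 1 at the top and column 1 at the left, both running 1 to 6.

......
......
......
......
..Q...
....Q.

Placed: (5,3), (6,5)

(1,2) (2,4) (3,6) (4,1) (5,3) (6,5)

Row 1: attacked by (5,3)→{3}; (6,5)→{5}. Safe: 1, 2, 4, 6. Place at column 2.
Row 2: attacked by (1,2)→{1,2,3}; (5,3)→{3,6}; (6,5)→{1,5}. Safe: 4. Place at column 4.
Row 3: attacked by (1,2)→{2,4}; (2,4)→{3,4,5}; (5,3)→{1,3,5}; (6,5)→{2,5}. Safe: 6. Place at column 6.
Row 4: attacked by (1,2)→{2,5}; (2,4)→{2,4,6}; (3,6)→{5,6}; (5,3)→{2,3,4}; (6,5)→{3,5}. Safe: 1. Place at column 1.
Columns [2, 4, 6, 1, 3, 5], r−c [-1, -2, -3, 3, 2, 1], r+c [3, 6, 9, 5, 8, 11] are all distinct, so no two queens attack.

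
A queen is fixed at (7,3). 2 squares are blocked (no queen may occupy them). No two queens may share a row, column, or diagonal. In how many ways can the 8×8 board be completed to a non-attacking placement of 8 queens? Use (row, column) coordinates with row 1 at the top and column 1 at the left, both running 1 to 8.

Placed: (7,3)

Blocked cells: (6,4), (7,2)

Branch on row 1: col 1 → 0; col 2 → 1; col 4 → 6; col 5 → 3; col 6 → 0; col 7 → 3; col 8 → 1.
Sum: 0 + 1 + 6 + 3 + 0 + 3 + 1 = 14.

14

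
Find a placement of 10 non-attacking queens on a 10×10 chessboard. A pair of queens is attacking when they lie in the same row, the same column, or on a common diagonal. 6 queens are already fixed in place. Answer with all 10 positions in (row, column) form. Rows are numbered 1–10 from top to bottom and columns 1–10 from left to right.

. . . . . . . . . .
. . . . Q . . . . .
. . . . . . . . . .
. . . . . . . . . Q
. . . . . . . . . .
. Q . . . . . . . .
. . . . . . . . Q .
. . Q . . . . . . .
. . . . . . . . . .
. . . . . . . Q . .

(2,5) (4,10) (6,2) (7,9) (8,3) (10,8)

Row 1: attacked by (2,5)→{4,5,6}; (4,10)→{7,10}; (6,2)→{2,7}; (7,9)→{3,9}; (8,3)→{3,10}; (10,8)→{8}. Safe: 1. Place at column 1.
Row 3: attacked by (1,1)→{1,3}; (2,5)→{4,5,6}; (4,10)→{9,10}; (6,2)→{2,5}; (7,9)→{5,9}; (8,3)→{3,8}; (10,8)→{1,8}. Safe: 7. Place at column 7.
Row 5: attacked by (1,1)→{1,5}; (2,5)→{2,5,8}; (3,7)→{5,7,9}; (4,10)→{9,10}; (6,2)→{1,2,3}; (7,9)→{7,9}; (8,3)→{3,6}; (10,8)→{3,8}. Safe: 4. Place at column 4.
Row 9: attacked by (1,1)→{1,9}; (2,5)→{5}; (3,7)→{1,7}; (4,10)→{5,10}; (5,4)→{4,8}; (6,2)→{2,5}; (7,9)→{7,9}; (8,3)→{2,3,4}; (10,8)→{7,8,9}. Safe: 6. Place at column 6.
Columns [1, 5, 7, 10, 4, 2, 9, 3, 6, 8], r−c [0, -3, -4, -6, 1, 4, -2, 5, 3, 2], r+c [2, 7, 10, 14, 9, 8, 16, 11, 15, 18] are all distinct, so no two queens attack.

(1,1) (2,5) (3,7) (4,10) (5,4) (6,2) (7,9) (8,3) (9,6) (10,8)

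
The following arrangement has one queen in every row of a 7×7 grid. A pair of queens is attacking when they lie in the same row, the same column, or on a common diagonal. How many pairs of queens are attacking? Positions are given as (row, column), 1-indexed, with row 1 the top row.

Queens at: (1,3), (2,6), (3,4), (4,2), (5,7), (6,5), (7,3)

Same column: (1,3)–(7,3) (column 3).
Same diagonal: (1,3)–(5,7) (|1−5| = |3−7| = 4).
Total attacking pairs: 2.

2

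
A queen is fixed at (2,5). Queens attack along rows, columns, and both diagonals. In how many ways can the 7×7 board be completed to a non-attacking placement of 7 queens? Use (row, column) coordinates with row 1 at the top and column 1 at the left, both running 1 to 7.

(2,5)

6

Branch on row 1: col 1 → 1; col 2 → 3; col 3 → 1; col 7 → 1.
Sum: 1 + 3 + 1 + 1 = 6.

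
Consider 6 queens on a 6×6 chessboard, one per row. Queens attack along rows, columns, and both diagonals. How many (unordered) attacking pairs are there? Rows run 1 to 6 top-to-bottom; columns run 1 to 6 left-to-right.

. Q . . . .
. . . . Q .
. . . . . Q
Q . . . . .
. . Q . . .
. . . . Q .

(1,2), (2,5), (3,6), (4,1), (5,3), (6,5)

2

Same column: (2,5)–(6,5) (column 5).
Same diagonal: (2,5)–(3,6) (|2−3| = |5−6| = 1).
Total attacking pairs: 2.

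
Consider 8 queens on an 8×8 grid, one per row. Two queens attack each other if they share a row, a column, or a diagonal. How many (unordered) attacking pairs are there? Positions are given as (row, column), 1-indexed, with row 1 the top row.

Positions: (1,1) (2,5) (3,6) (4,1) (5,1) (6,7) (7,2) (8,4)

Same column: (1,1)–(4,1) (column 1); (1,1)–(5,1) (column 1); (4,1)–(5,1) (column 1).
Same diagonal: (2,5)–(3,6) (|2−3| = |5−6| = 1); (3,6)–(7,2) (|3−7| = |6−2| = 4); (5,1)–(8,4) (|5−8| = |1−4| = 3).
Total attacking pairs: 6.

6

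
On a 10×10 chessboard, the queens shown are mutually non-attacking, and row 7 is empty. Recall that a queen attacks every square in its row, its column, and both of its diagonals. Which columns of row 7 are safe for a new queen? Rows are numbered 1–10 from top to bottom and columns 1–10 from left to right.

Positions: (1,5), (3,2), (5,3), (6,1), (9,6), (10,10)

(1,5) attacks row 7 at column 5.
(3,2) attacks row 7 at column 2 and diagonals 6.
(5,3) attacks row 7 at column 3 and diagonals 1, 5.
(6,1) attacks row 7 at column 1 and diagonals 2.
(9,6) attacks row 7 at column 6 and diagonals 4, 8.
(10,10) attacks row 7 at column 10 and diagonals 7.
Attacked columns: {1, 2, 3, 4, 5, 6, 7, 8, 10}. Safe: {9}.

columns 9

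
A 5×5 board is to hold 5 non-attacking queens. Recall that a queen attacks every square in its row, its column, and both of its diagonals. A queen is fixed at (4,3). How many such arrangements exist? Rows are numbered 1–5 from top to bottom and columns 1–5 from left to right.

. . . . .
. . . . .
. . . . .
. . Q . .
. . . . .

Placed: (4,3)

2

Branch on row 1: col 1 → 0; col 2 → 1; col 4 → 1; col 5 → 0.
Sum: 0 + 1 + 1 + 0 = 2.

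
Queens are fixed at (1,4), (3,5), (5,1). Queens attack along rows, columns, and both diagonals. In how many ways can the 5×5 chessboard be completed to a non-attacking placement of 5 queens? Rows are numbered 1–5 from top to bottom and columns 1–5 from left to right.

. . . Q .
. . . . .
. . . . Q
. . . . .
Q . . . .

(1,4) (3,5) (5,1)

1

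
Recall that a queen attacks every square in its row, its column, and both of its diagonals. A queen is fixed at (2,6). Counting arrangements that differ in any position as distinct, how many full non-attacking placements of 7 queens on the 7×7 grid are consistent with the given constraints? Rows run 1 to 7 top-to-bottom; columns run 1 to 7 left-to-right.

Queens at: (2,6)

4

Branch on row 1: col 1 → 1; col 2 → 1; col 3 → 1; col 4 → 1.
Sum: 1 + 1 + 1 + 1 = 4.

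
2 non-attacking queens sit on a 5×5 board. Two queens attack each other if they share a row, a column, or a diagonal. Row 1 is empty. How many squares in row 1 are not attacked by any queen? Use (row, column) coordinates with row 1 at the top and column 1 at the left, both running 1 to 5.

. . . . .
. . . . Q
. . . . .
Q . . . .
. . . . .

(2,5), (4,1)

2

(2,5) attacks row 1 at column 5 and diagonals 4.
(4,1) attacks row 1 at column 1 and diagonals 4.
Attacked columns: {1, 4, 5}. Safe: {2, 3}.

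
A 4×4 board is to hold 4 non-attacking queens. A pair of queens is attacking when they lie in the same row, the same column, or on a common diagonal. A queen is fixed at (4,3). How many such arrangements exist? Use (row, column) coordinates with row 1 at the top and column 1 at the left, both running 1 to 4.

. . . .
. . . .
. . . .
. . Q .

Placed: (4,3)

1

Branch on row 1: col 1 → 0; col 2 → 1; col 4 → 0.
Sum: 0 + 1 + 0 = 1.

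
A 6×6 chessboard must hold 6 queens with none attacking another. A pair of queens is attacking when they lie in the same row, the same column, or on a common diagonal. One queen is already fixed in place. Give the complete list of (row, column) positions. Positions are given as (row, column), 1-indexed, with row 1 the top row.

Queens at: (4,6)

(1,5) (2,3) (3,1) (4,6) (5,4) (6,2)

Row 1: attacked by (4,6)→{3,6}. Safe: 1, 2, 4, 5. Place at column 5.
Row 2: attacked by (1,5)→{4,5,6}; (4,6)→{4,6}. Safe: 1, 2, 3. Place at column 3.
Row 3: attacked by (1,5)→{3,5}; (2,3)→{2,3,4}; (4,6)→{5,6}. Safe: 1. Place at column 1.
Row 5: attacked by (1,5)→{1,5}; (2,3)→{3,6}; (3,1)→{1,3}; (4,6)→{5,6}. Safe: 2, 4. Place at column 4.
Row 6: attacked by (1,5)→{5}; (2,3)→{3}; (3,1)→{1,4}; (4,6)→{4,6}; (5,4)→{3,4,5}. Safe: 2. Place at column 2.
Columns [5, 3, 1, 6, 4, 2], r−c [-4, -1, 2, -2, 1, 4], r+c [6, 5, 4, 10, 9, 8] are all distinct, so no two queens attack.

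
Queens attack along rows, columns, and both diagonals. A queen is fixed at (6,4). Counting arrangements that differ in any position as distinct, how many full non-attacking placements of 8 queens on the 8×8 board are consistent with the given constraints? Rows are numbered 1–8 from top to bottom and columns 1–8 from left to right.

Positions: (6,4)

12

Branch on row 1: col 1 → 2; col 2 → 2; col 3 → 3; col 5 → 1; col 6 → 2; col 7 → 2; col 8 → 0.
Sum: 2 + 2 + 3 + 1 + 2 + 2 + 0 = 12.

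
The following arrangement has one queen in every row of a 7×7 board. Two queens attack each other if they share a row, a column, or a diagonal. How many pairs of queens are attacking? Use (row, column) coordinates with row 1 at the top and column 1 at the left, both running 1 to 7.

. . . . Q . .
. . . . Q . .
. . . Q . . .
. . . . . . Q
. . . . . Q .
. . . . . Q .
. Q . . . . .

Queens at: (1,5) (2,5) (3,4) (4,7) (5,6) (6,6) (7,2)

6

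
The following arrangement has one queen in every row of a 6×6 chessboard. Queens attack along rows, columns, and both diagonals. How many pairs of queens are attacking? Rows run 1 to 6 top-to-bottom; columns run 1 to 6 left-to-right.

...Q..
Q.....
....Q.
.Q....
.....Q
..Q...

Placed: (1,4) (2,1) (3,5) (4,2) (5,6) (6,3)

0

All columns are distinct and no two queens satisfy |Δrow| = |Δcol|, so no pair attacks.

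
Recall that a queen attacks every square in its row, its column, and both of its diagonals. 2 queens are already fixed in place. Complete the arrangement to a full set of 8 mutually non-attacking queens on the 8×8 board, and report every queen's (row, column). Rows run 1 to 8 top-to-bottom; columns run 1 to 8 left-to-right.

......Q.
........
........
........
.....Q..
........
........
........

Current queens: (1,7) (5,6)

(1,7) (2,1) (3,3) (4,8) (5,6) (6,4) (7,2) (8,5)

Row 2: attacked by (1,7)→{6,7,8}; (5,6)→{3,6}. Safe: 1, 2, 4, 5. Place at column 1.
Row 3: attacked by (1,7)→{5,7}; (2,1)→{1,2}; (5,6)→{4,6,8}. Safe: 3. Place at column 3.
Row 4: attacked by (1,7)→{4,7}; (2,1)→{1,3}; (3,3)→{2,3,4}; (5,6)→{5,6,7}. Safe: 8. Place at column 8.
Row 6: attacked by (1,7)→{2,7}; (2,1)→{1,5}; (3,3)→{3,6}; (4,8)→{6,8}; (5,6)→{5,6,7}. Safe: 4. Place at column 4.
Row 7: attacked by (1,7)→{1,7}; (2,1)→{1,6}; (3,3)→{3,7}; (4,8)→{5,8}; (5,6)→{4,6,8}; (6,4)→{3,4,5}. Safe: 2. Place at column 2.
Row 8: attacked by (1,7)→{7}; (2,1)→{1,7}; (3,3)→{3,8}; (4,8)→{4,8}; (5,6)→{3,6}; (6,4)→{2,4,6}; (7,2)→{1,2,3}. Safe: 5. Place at column 5.
Columns [7, 1, 3, 8, 6, 4, 2, 5], r−c [-6, 1, 0, -4, -1, 2, 5, 3], r+c [8, 3, 6, 12, 11, 10, 9, 13] are all distinct, so no two queens attack.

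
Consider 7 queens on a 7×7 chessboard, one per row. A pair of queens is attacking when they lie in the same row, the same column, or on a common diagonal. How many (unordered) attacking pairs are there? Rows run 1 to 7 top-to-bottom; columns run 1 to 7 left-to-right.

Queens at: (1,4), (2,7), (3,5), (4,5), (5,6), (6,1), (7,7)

Same column: (2,7)–(7,7) (column 7); (3,5)–(4,5) (column 5).
Same diagonal: (2,7)–(4,5) (|2−4| = |7−5| = 2); (4,5)–(5,6) (|4−5| = |5−6| = 1).
Total attacking pairs: 4.

4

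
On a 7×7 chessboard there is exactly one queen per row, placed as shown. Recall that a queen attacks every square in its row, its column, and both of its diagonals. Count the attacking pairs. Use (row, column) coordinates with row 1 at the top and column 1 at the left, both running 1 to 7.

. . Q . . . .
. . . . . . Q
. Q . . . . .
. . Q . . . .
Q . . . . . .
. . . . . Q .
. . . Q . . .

2

Same column: (1,3)–(4,3) (column 3).
Same diagonal: (3,2)–(4,3) (|3−4| = |2−3| = 1).
Total attacking pairs: 2.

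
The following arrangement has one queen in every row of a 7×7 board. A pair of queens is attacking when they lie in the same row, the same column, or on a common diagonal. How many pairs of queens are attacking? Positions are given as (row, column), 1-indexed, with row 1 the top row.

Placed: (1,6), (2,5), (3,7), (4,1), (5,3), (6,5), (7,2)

Same column: (2,5)–(6,5) (column 5).
Same diagonal: (1,6)–(2,5) (|1−2| = |6−5| = 1).
Total attacking pairs: 2.

2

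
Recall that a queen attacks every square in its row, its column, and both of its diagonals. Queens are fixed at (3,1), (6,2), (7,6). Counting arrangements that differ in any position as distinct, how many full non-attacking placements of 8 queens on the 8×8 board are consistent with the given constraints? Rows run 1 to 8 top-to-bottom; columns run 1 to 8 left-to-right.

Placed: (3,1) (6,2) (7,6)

2

Branch on row 1: col 4 → 2; col 5 → 0; col 8 → 0.
Sum: 2 + 0 + 0 = 2.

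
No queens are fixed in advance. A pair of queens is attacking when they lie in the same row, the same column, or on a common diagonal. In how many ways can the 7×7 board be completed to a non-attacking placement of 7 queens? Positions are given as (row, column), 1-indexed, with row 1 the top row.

40

Branch on row 1: col 1 → 4; col 2 → 7; col 3 → 6; col 4 → 6; col 5 → 6; col 6 → 7; col 7 → 4.
Sum: 4 + 7 + 6 + 6 + 6 + 7 + 4 = 40.
(This is the classic 7-queens count.)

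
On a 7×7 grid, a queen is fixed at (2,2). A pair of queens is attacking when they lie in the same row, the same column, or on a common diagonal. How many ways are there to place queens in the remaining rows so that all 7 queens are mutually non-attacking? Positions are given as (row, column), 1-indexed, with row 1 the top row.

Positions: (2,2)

Branch on row 1: col 4 → 1; col 5 → 1; col 6 → 1; col 7 → 1.
Sum: 1 + 1 + 1 + 1 = 4.

4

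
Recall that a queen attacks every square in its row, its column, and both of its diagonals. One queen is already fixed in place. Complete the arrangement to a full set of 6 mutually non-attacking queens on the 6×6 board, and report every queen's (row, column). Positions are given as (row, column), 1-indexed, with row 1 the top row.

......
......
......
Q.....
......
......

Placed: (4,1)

(1,2) (2,4) (3,6) (4,1) (5,3) (6,5)

Row 1: attacked by (4,1)→{1,4}. Safe: 2, 3, 5, 6. Place at column 2.
Row 2: attacked by (1,2)→{1,2,3}; (4,1)→{1,3}. Safe: 4, 5, 6. Place at column 4.
Row 3: attacked by (1,2)→{2,4}; (2,4)→{3,4,5}; (4,1)→{1,2}. Safe: 6. Place at column 6.
Row 5: attacked by (1,2)→{2,6}; (2,4)→{1,4}; (3,6)→{4,6}; (4,1)→{1,2}. Safe: 3, 5. Place at column 3.
Row 6: attacked by (1,2)→{2}; (2,4)→{4}; (3,6)→{3,6}; (4,1)→{1,3}; (5,3)→{2,3,4}. Safe: 5. Place at column 5.
Columns [2, 4, 6, 1, 3, 5], r−c [-1, -2, -3, 3, 2, 1], r+c [3, 6, 9, 5, 8, 11] are all distinct, so no two queens attack.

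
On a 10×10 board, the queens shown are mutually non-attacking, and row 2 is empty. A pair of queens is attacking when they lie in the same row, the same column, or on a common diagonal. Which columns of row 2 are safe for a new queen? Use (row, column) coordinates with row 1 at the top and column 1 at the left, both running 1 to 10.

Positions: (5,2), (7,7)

columns 1, 3, 4, 6, 8, 9, 10

(5,2) attacks row 2 at column 2 and diagonals 5.
(7,7) attacks row 2 at column 7 and diagonals 2.
Attacked columns: {2, 5, 7}. Safe: {1, 3, 4, 6, 8, 9, 10}.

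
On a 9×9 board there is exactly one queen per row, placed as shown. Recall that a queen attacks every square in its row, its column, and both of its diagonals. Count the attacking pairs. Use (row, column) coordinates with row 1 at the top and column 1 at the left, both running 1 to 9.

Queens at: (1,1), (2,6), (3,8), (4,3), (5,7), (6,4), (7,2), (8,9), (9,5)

All columns are distinct and no two queens satisfy |Δrow| = |Δcol|, so no pair attacks.

0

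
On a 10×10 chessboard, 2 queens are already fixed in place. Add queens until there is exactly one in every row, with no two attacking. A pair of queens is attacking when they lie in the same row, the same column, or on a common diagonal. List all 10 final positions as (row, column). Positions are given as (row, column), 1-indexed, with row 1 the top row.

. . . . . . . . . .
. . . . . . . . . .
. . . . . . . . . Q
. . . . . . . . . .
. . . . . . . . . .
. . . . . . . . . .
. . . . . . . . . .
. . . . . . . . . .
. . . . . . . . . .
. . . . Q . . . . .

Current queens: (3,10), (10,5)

(1,2) (2,8) (3,10) (4,3) (5,9) (6,6) (7,4) (8,1) (9,7) (10,5)

Row 1: attacked by (3,10)→{8,10}; (10,5)→{5}. Safe: 1, 2, 3, 4, 6, 7, 9. Place at column 2.
Row 2: attacked by (1,2)→{1,2,3}; (3,10)→{9,10}; (10,5)→{5}. Safe: 4, 6, 7, 8. Place at column 8.
Row 4: attacked by (1,2)→{2,5}; (2,8)→{6,8,10}; (3,10)→{9,10}; (10,5)→{5}. Safe: 1, 3, 4, 7. Place at column 3.
Row 5: attacked by (1,2)→{2,6}; (2,8)→{5,8}; (3,10)→{8,10}; (4,3)→{2,3,4}; (10,5)→{5,10}. Safe: 1, 7, 9. Place at column 9.
Row 6: attacked by (1,2)→{2,7}; (2,8)→{4,8}; (3,10)→{7,10}; (4,3)→{1,3,5}; (5,9)→{8,9,10}; (10,5)→{1,5,9}. Safe: 6. Place at column 6.
Row 7: attacked by (1,2)→{2,8}; (2,8)→{3,8}; (3,10)→{6,10}; (4,3)→{3,6}; (5,9)→{7,9}; (6,6)→{5,6,7}; (10,5)→{2,5,8}. Safe: 1, 4. Place at column 4.
Row 8: attacked by (1,2)→{2,9}; (2,8)→{2,8}; (3,10)→{5,10}; (4,3)→{3,7}; (5,9)→{6,9}; (6,6)→{4,6,8}; (7,4)→{3,4,5}; (10,5)→{3,5,7}. Safe: 1. Place at column 1.
Row 9: attacked by (1,2)→{2,10}; (2,8)→{1,8}; (3,10)→{4,10}; (4,3)→{3,8}; (5,9)→{5,9}; (6,6)→{3,6,9}; (7,4)→{2,4,6}; (8,1)→{1,2}; (10,5)→{4,5,6}. Safe: 7. Place at column 7.
Columns [2, 8, 10, 3, 9, 6, 4, 1, 7, 5], r−c [-1, -6, -7, 1, -4, 0, 3, 7, 2, 5], r+c [3, 10, 13, 7, 14, 12, 11, 9, 16, 15] are all distinct, so no two queens attack.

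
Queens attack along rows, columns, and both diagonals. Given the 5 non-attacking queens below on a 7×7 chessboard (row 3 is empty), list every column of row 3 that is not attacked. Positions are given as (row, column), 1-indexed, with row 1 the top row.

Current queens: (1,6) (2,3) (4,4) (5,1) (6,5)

columns 7

(1,6) attacks row 3 at column 6 and diagonals 4.
(2,3) attacks row 3 at column 3 and diagonals 2, 4.
(4,4) attacks row 3 at column 4 and diagonals 3, 5.
(5,1) attacks row 3 at column 1 and diagonals 3.
(6,5) attacks row 3 at column 5 and diagonals 2.
Attacked columns: {1, 2, 3, 4, 5, 6}. Safe: {7}.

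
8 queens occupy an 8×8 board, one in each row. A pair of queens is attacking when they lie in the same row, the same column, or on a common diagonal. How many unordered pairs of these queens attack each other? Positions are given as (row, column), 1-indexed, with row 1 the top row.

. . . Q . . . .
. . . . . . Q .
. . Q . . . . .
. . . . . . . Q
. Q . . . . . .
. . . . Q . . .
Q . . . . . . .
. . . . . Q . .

0

All columns are distinct and no two queens satisfy |Δrow| = |Δcol|, so no pair attacks.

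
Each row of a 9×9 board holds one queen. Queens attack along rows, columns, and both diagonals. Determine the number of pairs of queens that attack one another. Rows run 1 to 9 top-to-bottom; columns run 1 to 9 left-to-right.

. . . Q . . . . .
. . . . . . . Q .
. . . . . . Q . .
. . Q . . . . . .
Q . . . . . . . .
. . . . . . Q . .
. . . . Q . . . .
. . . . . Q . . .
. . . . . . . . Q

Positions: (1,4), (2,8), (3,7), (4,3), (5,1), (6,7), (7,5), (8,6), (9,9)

Same column: (3,7)–(6,7) (column 7).
Same diagonal: (2,8)–(3,7) (|2−3| = |8−7| = 1); (7,5)–(8,6) (|7−8| = |5−6| = 1).
Total attacking pairs: 3.

3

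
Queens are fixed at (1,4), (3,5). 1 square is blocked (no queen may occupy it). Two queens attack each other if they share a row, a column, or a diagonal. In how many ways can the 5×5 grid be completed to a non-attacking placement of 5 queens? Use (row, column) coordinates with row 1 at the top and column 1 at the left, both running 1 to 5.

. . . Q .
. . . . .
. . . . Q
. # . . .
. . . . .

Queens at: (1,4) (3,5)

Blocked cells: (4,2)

Branch on row 2: col 1 → 0; col 2 → 1.
Sum: 0 + 1 = 1.

1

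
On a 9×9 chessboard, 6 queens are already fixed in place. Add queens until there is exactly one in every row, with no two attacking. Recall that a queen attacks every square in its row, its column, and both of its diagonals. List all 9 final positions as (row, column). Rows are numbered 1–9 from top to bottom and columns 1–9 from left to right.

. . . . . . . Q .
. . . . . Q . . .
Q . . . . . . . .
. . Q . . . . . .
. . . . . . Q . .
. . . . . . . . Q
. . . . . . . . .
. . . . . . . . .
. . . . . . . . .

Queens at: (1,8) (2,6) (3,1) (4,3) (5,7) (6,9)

(1,8) (2,6) (3,1) (4,3) (5,7) (6,9) (7,4) (8,2) (9,5)

Row 7: attacked by (1,8)→{2,8}; (2,6)→{1,6}; (3,1)→{1,5}; (4,3)→{3,6}; (5,7)→{5,7,9}; (6,9)→{8,9}. Safe: 4. Place at column 4.
Row 8: attacked by (1,8)→{1,8}; (2,6)→{6}; (3,1)→{1,6}; (4,3)→{3,7}; (5,7)→{4,7}; (6,9)→{7,9}; (7,4)→{3,4,5}. Safe: 2. Place at column 2.
Row 9: attacked by (1,8)→{8}; (2,6)→{6}; (3,1)→{1,7}; (4,3)→{3,8}; (5,7)→{3,7}; (6,9)→{6,9}; (7,4)→{2,4,6}; (8,2)→{1,2,3}. Safe: 5. Place at column 5.
Columns [8, 6, 1, 3, 7, 9, 4, 2, 5], r−c [-7, -4, 2, 1, -2, -3, 3, 6, 4], r+c [9, 8, 4, 7, 12, 15, 11, 10, 14] are all distinct, so no two queens attack.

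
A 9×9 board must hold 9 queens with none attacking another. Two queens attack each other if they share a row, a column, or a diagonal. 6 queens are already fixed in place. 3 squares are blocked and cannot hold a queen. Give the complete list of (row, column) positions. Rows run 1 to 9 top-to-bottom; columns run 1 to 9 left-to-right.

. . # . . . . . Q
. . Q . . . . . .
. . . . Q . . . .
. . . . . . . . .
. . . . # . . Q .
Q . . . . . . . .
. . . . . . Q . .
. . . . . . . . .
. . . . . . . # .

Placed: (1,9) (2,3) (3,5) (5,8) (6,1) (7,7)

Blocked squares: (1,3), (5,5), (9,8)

(1,9) (2,3) (3,5) (4,2) (5,8) (6,1) (7,7) (8,4) (9,6)

Row 4: attacked by (1,9)→{6,9}; (2,3)→{1,3,5}; (3,5)→{4,5,6}; (5,8)→{7,8,9}; (6,1)→{1,3}; (7,7)→{4,7}. Safe: 2. Place at column 2.
Row 8: attacked by (1,9)→{2,9}; (2,3)→{3,9}; (3,5)→{5}; (4,2)→{2,6}; (5,8)→{5,8}; (6,1)→{1,3}; (7,7)→{6,7,8}. Safe: 4. Place at column 4.
Row 9: attacked by (1,9)→{1,9}; (2,3)→{3}; (3,5)→{5}; (4,2)→{2,7}; (5,8)→{4,8}; (6,1)→{1,4}; (7,7)→{5,7,9}; (8,4)→{3,4,5}. Blocked: 8. Safe: 6. Place at column 6.
Columns [9, 3, 5, 2, 8, 1, 7, 4, 6], r−c [-8, -1, -2, 2, -3, 5, 0, 4, 3], r+c [10, 5, 8, 6, 13, 7, 14, 12, 15] are all distinct, so no two queens attack.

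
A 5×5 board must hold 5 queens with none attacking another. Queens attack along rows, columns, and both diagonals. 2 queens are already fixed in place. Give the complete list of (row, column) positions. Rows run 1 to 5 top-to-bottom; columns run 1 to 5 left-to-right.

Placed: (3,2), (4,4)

(1,3) (2,5) (3,2) (4,4) (5,1)

Row 1: attacked by (3,2)→{2,4}; (4,4)→{1,4}. Safe: 3, 5. Place at column 3.
Row 2: attacked by (1,3)→{2,3,4}; (3,2)→{1,2,3}; (4,4)→{2,4}. Safe: 5. Place at column 5.
Row 5: attacked by (1,3)→{3}; (2,5)→{2,5}; (3,2)→{2,4}; (4,4)→{3,4,5}. Safe: 1. Place at column 1.
Columns [3, 5, 2, 4, 1], r−c [-2, -3, 1, 0, 4], r+c [4, 7, 5, 8, 6] are all distinct, so no two queens attack.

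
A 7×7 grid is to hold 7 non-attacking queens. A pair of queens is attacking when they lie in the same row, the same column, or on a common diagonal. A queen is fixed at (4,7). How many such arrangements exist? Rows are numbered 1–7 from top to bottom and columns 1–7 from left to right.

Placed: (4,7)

Branch on row 1: col 1 → 1; col 2 → 2; col 3 → 0; col 5 → 1; col 6 → 2.
Sum: 1 + 2 + 0 + 1 + 2 = 6.

6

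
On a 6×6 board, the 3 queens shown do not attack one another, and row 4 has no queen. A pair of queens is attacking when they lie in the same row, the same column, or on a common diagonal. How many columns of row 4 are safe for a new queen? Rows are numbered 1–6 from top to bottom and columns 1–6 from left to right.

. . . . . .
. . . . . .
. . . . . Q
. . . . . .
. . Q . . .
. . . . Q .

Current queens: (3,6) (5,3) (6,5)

(3,6) attacks row 4 at column 6 and diagonals 5.
(5,3) attacks row 4 at column 3 and diagonals 2, 4.
(6,5) attacks row 4 at column 5 and diagonals 3.
Attacked columns: {2, 3, 4, 5, 6}. Safe: {1}.

1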